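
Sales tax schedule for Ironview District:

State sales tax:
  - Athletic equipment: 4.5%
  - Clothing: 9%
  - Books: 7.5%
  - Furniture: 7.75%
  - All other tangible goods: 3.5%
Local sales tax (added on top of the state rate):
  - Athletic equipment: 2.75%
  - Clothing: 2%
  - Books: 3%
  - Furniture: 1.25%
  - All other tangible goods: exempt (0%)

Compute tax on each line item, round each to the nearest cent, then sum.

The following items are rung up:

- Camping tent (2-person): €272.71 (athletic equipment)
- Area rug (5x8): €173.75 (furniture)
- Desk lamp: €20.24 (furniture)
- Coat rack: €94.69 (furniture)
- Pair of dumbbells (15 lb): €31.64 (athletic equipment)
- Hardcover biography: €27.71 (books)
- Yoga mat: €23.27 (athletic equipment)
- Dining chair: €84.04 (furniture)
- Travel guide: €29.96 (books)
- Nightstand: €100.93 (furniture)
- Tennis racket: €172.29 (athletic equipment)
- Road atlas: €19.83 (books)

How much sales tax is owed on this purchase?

Camping tent (2-person) €272.71: athletic equipment → 4.5% + 2.75% local = 7.25% → €19.77
Area rug (5x8) €173.75: furniture → 7.75% + 1.25% local = 9% → €15.64
Desk lamp €20.24: furniture → 7.75% + 1.25% local = 9% → €1.82
Coat rack €94.69: furniture → 7.75% + 1.25% local = 9% → €8.52
Pair of dumbbells (15 lb) €31.64: athletic equipment → 4.5% + 2.75% local = 7.25% → €2.29
Hardcover biography €27.71: books → 7.5% + 3% local = 10.5% → €2.91
Yoga mat €23.27: athletic equipment → 4.5% + 2.75% local = 7.25% → €1.69
Dining chair €84.04: furniture → 7.75% + 1.25% local = 9% → €7.56
Travel guide €29.96: books → 7.5% + 3% local = 10.5% → €3.15
Nightstand €100.93: furniture → 7.75% + 1.25% local = 9% → €9.08
Tennis racket €172.29: athletic equipment → 4.5% + 2.75% local = 7.25% → €12.49
Road atlas €19.83: books → 7.5% + 3% local = 10.5% → €2.08
Total tax = €19.77 + €15.64 + €1.82 + €8.52 + €2.29 + €2.91 + €1.69 + €7.56 + €3.15 + €9.08 + €12.49 + €2.08 = €87.00

€87.00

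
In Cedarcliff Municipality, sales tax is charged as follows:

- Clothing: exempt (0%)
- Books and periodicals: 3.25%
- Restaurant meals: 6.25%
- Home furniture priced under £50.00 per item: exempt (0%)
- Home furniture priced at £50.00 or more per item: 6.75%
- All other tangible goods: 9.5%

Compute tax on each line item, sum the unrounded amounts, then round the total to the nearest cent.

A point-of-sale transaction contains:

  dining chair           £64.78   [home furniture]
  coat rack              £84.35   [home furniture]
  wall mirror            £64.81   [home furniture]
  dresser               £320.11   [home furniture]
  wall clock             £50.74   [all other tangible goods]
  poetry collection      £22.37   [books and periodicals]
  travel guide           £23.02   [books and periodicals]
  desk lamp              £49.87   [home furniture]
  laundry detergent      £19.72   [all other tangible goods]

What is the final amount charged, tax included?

Dining chair £64.78: home furniture, £50.00 or more → 6.75% → £4.37265
Coat rack £84.35: home furniture, £50.00 or more → 6.75% → £5.693625
Wall mirror £64.81: home furniture, £50.00 or more → 6.75% → £4.374675
Dresser £320.11: home furniture, £50.00 or more → 6.75% → £21.607425
Wall clock £50.74: all other tangible goods → 9.5% → £4.8203
Poetry collection £22.37: books and periodicals → 3.25% → £0.727025
Travel guide £23.02: books and periodicals → 3.25% → £0.74815
Desk lamp £49.87: home furniture, under £50.00 → 0% → £0.00
Laundry detergent £19.72: all other tangible goods → 9.5% → £1.8734
Subtotal = £699.77; unrounded tax = £44.21725 → £44.22; total due = £743.99

£743.99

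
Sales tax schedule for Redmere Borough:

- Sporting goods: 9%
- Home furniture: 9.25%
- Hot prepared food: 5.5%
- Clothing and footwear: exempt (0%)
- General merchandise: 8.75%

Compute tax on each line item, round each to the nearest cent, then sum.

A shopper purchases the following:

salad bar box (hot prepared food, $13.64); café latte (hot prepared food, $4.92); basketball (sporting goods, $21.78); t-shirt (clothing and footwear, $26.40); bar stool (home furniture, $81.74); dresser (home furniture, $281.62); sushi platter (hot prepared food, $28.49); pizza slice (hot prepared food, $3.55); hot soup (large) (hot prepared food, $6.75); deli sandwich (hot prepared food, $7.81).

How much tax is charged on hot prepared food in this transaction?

Salad bar box $13.64: hot prepared food → 5.5% → $0.75
Café latte $4.92: hot prepared food → 5.5% → $0.27
Sushi platter $28.49: hot prepared food → 5.5% → $1.57
Pizza slice $3.55: hot prepared food → 5.5% → $0.20
Hot soup (large) $6.75: hot prepared food → 5.5% → $0.37
Deli sandwich $7.81: hot prepared food → 5.5% → $0.43
Tax on hot prepared food = $0.75 + $0.27 + $1.57 + $0.20 + $0.37 + $0.43 = $3.59

$3.59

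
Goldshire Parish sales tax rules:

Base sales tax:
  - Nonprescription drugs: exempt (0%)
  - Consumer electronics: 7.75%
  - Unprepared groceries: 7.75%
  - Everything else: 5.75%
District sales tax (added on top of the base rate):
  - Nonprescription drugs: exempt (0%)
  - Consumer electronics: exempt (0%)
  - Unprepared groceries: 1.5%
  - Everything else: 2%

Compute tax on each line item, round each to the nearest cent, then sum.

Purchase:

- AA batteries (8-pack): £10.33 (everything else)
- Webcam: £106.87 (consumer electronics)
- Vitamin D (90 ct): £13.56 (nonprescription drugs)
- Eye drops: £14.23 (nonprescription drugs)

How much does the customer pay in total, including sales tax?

AA batteries (8-pack) £10.33: everything else → 5.75% + 2% district = 7.75% → £0.80
Webcam £106.87: consumer electronics → 7.75% + 0% district = 7.75% → £8.28
Vitamin D (90 ct) £13.56: nonprescription drugs → 0% + 0% district = 0% → £0.00
Eye drops £14.23: nonprescription drugs → 0% + 0% district = 0% → £0.00
Subtotal = £144.99; tax = £9.08; total due = £154.07

£154.07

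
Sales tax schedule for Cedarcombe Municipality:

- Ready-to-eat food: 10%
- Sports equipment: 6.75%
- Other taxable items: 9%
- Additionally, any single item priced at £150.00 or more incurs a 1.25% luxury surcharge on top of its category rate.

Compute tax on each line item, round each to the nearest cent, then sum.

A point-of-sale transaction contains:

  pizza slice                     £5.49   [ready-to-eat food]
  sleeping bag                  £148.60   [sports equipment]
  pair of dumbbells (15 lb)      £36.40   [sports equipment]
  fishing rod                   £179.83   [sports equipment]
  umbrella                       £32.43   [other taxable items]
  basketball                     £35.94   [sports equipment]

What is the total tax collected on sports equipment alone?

Sleeping bag £148.60: sports equipment → 6.75% → £10.03
Pair of dumbbells (15 lb) £36.40: sports equipment → 6.75% → £2.46
Fishing rod £179.83: sports equipment → 6.75% + 1.25% surcharge = 8% → £14.39
Basketball £35.94: sports equipment → 6.75% → £2.43
Tax on sports equipment = £10.03 + £2.46 + £14.39 + £2.43 = £29.31

£29.31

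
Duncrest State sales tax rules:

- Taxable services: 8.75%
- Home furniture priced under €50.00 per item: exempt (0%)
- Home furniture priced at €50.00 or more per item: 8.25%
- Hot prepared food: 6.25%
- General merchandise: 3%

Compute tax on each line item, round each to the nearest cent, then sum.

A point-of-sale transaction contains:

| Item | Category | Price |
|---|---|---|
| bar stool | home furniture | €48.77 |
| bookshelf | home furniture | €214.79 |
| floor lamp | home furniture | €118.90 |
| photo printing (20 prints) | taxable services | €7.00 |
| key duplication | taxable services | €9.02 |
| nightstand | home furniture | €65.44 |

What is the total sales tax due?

€34.33

Bar stool €48.77: home furniture, under €50.00 → 0% → €0.00
Bookshelf €214.79: home furniture, €50.00 or more → 8.25% → €17.72
Floor lamp €118.90: home furniture, €50.00 or more → 8.25% → €9.81
Photo printing (20 prints) €7.00: taxable services → 8.75% → €0.61
Key duplication €9.02: taxable services → 8.75% → €0.79
Nightstand €65.44: home furniture, €50.00 or more → 8.25% → €5.40
Total tax = €17.72 + €9.81 + €0.61 + €0.79 + €5.40 = €34.33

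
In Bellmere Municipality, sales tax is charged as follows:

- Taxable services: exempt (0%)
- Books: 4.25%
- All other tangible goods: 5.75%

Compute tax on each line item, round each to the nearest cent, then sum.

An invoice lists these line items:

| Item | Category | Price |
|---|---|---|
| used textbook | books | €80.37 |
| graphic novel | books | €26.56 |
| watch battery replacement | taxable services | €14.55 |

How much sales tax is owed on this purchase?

€4.55

Used textbook €80.37: books → 4.25% → €3.42
Graphic novel €26.56: books → 4.25% → €1.13
Watch battery replacement €14.55: taxable services → 0% → €0.00
Total tax = €3.42 + €1.13 = €4.55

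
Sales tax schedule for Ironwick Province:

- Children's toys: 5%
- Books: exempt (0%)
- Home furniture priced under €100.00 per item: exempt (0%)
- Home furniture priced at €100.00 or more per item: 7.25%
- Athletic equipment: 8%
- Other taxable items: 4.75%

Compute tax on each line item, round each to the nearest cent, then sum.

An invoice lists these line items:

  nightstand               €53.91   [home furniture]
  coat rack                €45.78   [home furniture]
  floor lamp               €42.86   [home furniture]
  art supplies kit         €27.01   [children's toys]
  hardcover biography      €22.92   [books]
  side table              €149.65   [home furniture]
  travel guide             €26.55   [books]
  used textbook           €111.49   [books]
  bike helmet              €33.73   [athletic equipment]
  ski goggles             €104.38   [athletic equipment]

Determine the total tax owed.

€23.25

Nightstand €53.91: home furniture, under €100.00 → 0% → €0.00
Coat rack €45.78: home furniture, under €100.00 → 0% → €0.00
Floor lamp €42.86: home furniture, under €100.00 → 0% → €0.00
Art supplies kit €27.01: children's toys → 5% → €1.35
Hardcover biography €22.92: books → 0% → €0.00
Side table €149.65: home furniture, €100.00 or more → 7.25% → €10.85
Travel guide €26.55: books → 0% → €0.00
Used textbook €111.49: books → 0% → €0.00
Bike helmet €33.73: athletic equipment → 8% → €2.70
Ski goggles €104.38: athletic equipment → 8% → €8.35
Total tax = €1.35 + €10.85 + €2.70 + €8.35 = €23.25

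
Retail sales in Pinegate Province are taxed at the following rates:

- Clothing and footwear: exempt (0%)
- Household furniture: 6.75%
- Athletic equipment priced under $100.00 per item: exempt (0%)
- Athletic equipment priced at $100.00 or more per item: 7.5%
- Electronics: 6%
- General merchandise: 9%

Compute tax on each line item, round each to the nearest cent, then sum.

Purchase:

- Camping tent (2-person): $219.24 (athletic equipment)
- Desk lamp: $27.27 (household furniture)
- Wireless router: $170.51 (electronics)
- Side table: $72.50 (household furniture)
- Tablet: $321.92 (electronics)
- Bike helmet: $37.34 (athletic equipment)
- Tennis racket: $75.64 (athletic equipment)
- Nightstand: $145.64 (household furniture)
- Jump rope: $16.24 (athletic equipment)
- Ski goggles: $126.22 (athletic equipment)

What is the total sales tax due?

Camping tent (2-person) $219.24: athletic equipment, $100.00 or more → 7.5% → $16.44
Desk lamp $27.27: household furniture → 6.75% → $1.84
Wireless router $170.51: electronics → 6% → $10.23
Side table $72.50: household furniture → 6.75% → $4.89
Tablet $321.92: electronics → 6% → $19.32
Bike helmet $37.34: athletic equipment, under $100.00 → 0% → $0.00
Tennis racket $75.64: athletic equipment, under $100.00 → 0% → $0.00
Nightstand $145.64: household furniture → 6.75% → $9.83
Jump rope $16.24: athletic equipment, under $100.00 → 0% → $0.00
Ski goggles $126.22: athletic equipment, $100.00 or more → 7.5% → $9.47
Total tax = $16.44 + $1.84 + $10.23 + $4.89 + $19.32 + $9.83 + $9.47 = $72.02

$72.02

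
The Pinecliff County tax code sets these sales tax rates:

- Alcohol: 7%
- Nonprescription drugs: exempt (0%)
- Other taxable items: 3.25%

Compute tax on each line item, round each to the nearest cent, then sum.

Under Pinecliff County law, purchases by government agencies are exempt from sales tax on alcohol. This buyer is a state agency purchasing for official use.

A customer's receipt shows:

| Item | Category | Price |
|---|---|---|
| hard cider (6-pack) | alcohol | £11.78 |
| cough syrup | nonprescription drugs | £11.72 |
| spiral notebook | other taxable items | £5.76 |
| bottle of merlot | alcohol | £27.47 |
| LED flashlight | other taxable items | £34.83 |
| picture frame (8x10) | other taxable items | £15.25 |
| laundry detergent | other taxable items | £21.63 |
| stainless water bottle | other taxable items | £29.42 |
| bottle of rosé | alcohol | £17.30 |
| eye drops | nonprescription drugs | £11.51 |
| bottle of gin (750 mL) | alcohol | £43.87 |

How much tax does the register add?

£3.48

Hard cider (6-pack) £11.78: alcohol, buyer-exempt → 0% → £0.00
Cough syrup £11.72: nonprescription drugs → 0% → £0.00
Spiral notebook £5.76: other taxable items → 3.25% → £0.19
Bottle of merlot £27.47: alcohol, buyer-exempt → 0% → £0.00
LED flashlight £34.83: other taxable items → 3.25% → £1.13
Picture frame (8x10) £15.25: other taxable items → 3.25% → £0.50
Laundry detergent £21.63: other taxable items → 3.25% → £0.70
Stainless water bottle £29.42: other taxable items → 3.25% → £0.96
Bottle of rosé £17.30: alcohol, buyer-exempt → 0% → £0.00
Eye drops £11.51: nonprescription drugs → 0% → £0.00
Bottle of gin (750 mL) £43.87: alcohol, buyer-exempt → 0% → £0.00
Total tax = £0.19 + £1.13 + £0.50 + £0.70 + £0.96 = £3.48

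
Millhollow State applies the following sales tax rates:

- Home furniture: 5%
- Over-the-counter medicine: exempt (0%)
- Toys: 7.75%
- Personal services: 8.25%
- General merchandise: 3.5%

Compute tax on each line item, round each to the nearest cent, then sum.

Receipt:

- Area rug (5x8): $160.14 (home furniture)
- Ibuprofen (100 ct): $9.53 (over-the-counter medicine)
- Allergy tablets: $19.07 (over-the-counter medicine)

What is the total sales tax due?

Area rug (5x8) $160.14: home furniture → 5% → $8.01
Ibuprofen (100 ct) $9.53: over-the-counter medicine → 0% → $0.00
Allergy tablets $19.07: over-the-counter medicine → 0% → $0.00
Total tax = $8.01

$8.01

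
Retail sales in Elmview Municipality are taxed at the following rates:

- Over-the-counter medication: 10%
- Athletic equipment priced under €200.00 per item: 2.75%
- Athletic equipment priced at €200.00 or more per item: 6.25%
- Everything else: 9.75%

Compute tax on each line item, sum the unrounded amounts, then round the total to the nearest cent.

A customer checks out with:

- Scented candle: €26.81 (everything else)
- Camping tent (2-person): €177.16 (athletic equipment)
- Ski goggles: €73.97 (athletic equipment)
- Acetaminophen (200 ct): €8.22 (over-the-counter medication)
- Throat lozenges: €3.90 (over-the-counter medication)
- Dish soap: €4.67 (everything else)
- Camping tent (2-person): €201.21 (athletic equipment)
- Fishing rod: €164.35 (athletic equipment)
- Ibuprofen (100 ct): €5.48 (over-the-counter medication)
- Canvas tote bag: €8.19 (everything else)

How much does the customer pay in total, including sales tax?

Scented candle €26.81: everything else → 9.75% → €2.613975
Camping tent (2-person) €177.16: athletic equipment, under €200.00 → 2.75% → €4.8719
Ski goggles €73.97: athletic equipment, under €200.00 → 2.75% → €2.034175
Acetaminophen (200 ct) €8.22: over-the-counter medication → 10% → €0.822
Throat lozenges €3.90: over-the-counter medication → 10% → €0.39
Dish soap €4.67: everything else → 9.75% → €0.455325
Camping tent (2-person) €201.21: athletic equipment, €200.00 or more → 6.25% → €12.575625
Fishing rod €164.35: athletic equipment, under €200.00 → 2.75% → €4.519625
Ibuprofen (100 ct) €5.48: over-the-counter medication → 10% → €0.548
Canvas tote bag €8.19: everything else → 9.75% → €0.798525
Subtotal = €673.96; unrounded tax = €29.62915 → €29.63; total due = €703.59

€703.59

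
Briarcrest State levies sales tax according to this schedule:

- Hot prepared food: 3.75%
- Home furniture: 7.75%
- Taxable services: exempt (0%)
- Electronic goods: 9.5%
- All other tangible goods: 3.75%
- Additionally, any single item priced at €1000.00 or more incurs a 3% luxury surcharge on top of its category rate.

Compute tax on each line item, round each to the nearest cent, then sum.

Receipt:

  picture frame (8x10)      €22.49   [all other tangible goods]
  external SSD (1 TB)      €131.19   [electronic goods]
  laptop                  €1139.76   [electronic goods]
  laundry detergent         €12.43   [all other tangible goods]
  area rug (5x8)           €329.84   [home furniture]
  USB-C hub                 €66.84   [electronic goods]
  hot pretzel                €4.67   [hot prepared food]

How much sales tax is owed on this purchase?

€188.33

Picture frame (8x10) €22.49: all other tangible goods → 3.75% → €0.84
External SSD (1 TB) €131.19: electronic goods → 9.5% → €12.46
Laptop €1139.76: electronic goods → 9.5% + 3% surcharge = 12.5% → €142.47
Laundry detergent €12.43: all other tangible goods → 3.75% → €0.47
Area rug (5x8) €329.84: home furniture → 7.75% → €25.56
USB-C hub €66.84: electronic goods → 9.5% → €6.35
Hot pretzel €4.67: hot prepared food → 3.75% → €0.18
Total tax = €0.84 + €12.46 + €142.47 + €0.47 + €25.56 + €6.35 + €0.18 = €188.33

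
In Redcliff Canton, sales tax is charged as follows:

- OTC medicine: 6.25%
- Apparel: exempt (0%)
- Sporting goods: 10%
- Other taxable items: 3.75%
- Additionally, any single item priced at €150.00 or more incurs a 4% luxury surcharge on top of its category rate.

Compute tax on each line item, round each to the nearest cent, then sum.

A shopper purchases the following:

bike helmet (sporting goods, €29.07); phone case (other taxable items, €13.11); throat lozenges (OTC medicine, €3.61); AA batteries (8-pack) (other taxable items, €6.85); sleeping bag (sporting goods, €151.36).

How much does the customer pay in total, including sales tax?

Bike helmet €29.07: sporting goods → 10% → €2.91
Phone case €13.11: other taxable items → 3.75% → €0.49
Throat lozenges €3.61: OTC medicine → 6.25% → €0.23
AA batteries (8-pack) €6.85: other taxable items → 3.75% → €0.26
Sleeping bag €151.36: sporting goods → 10% + 4% surcharge = 14% → €21.19
Subtotal = €204.00; tax = €25.08; total due = €229.08

€229.08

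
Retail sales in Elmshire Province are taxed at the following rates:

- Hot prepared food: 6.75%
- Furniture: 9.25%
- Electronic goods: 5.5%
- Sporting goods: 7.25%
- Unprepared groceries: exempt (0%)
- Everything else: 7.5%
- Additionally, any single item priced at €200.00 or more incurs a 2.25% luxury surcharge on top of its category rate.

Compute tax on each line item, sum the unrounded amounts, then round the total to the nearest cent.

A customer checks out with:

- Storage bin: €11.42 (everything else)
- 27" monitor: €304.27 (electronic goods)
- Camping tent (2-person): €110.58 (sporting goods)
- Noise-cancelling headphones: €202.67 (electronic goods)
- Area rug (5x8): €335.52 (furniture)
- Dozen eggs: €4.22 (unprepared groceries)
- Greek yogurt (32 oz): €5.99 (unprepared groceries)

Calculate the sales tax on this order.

Storage bin €11.42: everything else → 7.5% → €0.8565
27" monitor €304.27: electronic goods → 5.5% + 2.25% surcharge = 7.75% → €23.580925
Camping tent (2-person) €110.58: sporting goods → 7.25% → €8.01705
Noise-cancelling headphones €202.67: electronic goods → 5.5% + 2.25% surcharge = 7.75% → €15.706925
Area rug (5x8) €335.52: furniture → 9.25% + 2.25% surcharge = 11.5% → €38.5848
Dozen eggs €4.22: unprepared groceries → 0% → €0.00
Greek yogurt (32 oz) €5.99: unprepared groceries → 0% → €0.00
Unrounded tax sum = €86.7462 → €86.75

€86.75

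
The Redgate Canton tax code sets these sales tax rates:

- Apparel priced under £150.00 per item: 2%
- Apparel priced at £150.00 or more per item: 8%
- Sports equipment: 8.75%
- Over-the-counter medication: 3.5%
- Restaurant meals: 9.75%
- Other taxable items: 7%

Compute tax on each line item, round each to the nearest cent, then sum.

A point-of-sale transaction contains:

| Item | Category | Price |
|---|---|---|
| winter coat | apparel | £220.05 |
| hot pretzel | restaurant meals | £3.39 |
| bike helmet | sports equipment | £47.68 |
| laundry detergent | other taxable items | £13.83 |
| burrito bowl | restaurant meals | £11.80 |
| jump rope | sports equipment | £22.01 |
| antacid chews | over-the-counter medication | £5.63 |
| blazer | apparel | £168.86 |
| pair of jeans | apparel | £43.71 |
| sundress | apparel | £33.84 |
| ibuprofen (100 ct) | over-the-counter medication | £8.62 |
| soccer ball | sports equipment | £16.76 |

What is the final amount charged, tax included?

Winter coat £220.05: apparel, £150.00 or more → 8% → £17.60
Hot pretzel £3.39: restaurant meals → 9.75% → £0.33
Bike helmet £47.68: sports equipment → 8.75% → £4.17
Laundry detergent £13.83: other taxable items → 7% → £0.97
Burrito bowl £11.80: restaurant meals → 9.75% → £1.15
Jump rope £22.01: sports equipment → 8.75% → £1.93
Antacid chews £5.63: over-the-counter medication → 3.5% → £0.20
Blazer £168.86: apparel, £150.00 or more → 8% → £13.51
Pair of jeans £43.71: apparel, under £150.00 → 2% → £0.87
Sundress £33.84: apparel, under £150.00 → 2% → £0.68
Ibuprofen (100 ct) £8.62: over-the-counter medication → 3.5% → £0.30
Soccer ball £16.76: sports equipment → 8.75% → £1.47
Subtotal = £596.18; tax = £43.18; total due = £639.36

£639.36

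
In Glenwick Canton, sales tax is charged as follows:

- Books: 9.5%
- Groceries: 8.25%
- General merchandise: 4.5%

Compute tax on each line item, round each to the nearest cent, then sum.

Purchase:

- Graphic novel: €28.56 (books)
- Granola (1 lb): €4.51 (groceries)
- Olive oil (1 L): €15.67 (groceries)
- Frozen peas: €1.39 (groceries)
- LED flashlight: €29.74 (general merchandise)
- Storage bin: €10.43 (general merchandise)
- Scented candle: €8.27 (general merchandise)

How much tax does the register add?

Graphic novel €28.56: books → 9.5% → €2.71
Granola (1 lb) €4.51: groceries → 8.25% → €0.37
Olive oil (1 L) €15.67: groceries → 8.25% → €1.29
Frozen peas €1.39: groceries → 8.25% → €0.11
LED flashlight €29.74: general merchandise → 4.5% → €1.34
Storage bin €10.43: general merchandise → 4.5% → €0.47
Scented candle €8.27: general merchandise → 4.5% → €0.37
Total tax = €2.71 + €0.37 + €1.29 + €0.11 + €1.34 + €0.47 + €0.37 = €6.66

€6.66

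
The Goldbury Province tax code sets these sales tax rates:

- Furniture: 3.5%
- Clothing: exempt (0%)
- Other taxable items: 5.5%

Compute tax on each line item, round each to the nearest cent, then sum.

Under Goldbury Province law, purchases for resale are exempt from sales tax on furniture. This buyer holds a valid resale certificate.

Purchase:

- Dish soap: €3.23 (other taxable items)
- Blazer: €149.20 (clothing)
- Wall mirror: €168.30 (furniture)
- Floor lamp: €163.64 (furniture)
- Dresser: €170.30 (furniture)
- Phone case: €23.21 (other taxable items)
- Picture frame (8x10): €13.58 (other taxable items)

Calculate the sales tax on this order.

Dish soap €3.23: other taxable items → 5.5% → €0.18
Blazer €149.20: clothing → 0% → €0.00
Wall mirror €168.30: furniture, buyer-exempt → 0% → €0.00
Floor lamp €163.64: furniture, buyer-exempt → 0% → €0.00
Dresser €170.30: furniture, buyer-exempt → 0% → €0.00
Phone case €23.21: other taxable items → 5.5% → €1.28
Picture frame (8x10) €13.58: other taxable items → 5.5% → €0.75
Total tax = €0.18 + €1.28 + €0.75 = €2.21

€2.21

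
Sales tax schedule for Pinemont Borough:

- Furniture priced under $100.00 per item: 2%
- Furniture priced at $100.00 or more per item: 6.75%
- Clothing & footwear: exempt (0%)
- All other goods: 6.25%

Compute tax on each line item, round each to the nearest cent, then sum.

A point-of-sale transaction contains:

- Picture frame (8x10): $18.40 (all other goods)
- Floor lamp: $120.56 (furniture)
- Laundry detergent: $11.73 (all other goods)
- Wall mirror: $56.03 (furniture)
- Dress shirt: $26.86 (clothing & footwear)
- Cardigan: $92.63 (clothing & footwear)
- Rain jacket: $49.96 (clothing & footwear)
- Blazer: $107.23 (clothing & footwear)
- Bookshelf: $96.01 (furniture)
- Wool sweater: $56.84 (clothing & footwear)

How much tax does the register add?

Picture frame (8x10) $18.40: all other goods → 6.25% → $1.15
Floor lamp $120.56: furniture, $100.00 or more → 6.75% → $8.14
Laundry detergent $11.73: all other goods → 6.25% → $0.73
Wall mirror $56.03: furniture, under $100.00 → 2% → $1.12
Dress shirt $26.86: clothing & footwear → 0% → $0.00
Cardigan $92.63: clothing & footwear → 0% → $0.00
Rain jacket $49.96: clothing & footwear → 0% → $0.00
Blazer $107.23: clothing & footwear → 0% → $0.00
Bookshelf $96.01: furniture, under $100.00 → 2% → $1.92
Wool sweater $56.84: clothing & footwear → 0% → $0.00
Total tax = $1.15 + $8.14 + $0.73 + $1.12 + $1.92 = $13.06

$13.06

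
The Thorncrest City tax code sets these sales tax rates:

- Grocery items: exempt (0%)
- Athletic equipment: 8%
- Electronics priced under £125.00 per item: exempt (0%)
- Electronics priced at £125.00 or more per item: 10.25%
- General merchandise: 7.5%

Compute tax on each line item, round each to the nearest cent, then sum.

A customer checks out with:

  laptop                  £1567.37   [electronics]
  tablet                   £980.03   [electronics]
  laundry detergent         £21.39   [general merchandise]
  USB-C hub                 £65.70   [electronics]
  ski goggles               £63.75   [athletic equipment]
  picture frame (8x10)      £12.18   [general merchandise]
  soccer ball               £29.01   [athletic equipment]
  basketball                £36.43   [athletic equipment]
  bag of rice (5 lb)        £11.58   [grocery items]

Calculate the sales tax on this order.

£273.95

Laptop £1567.37: electronics, £125.00 or more → 10.25% → £160.66
Tablet £980.03: electronics, £125.00 or more → 10.25% → £100.45
Laundry detergent £21.39: general merchandise → 7.5% → £1.60
USB-C hub £65.70: electronics, under £125.00 → 0% → £0.00
Ski goggles £63.75: athletic equipment → 8% → £5.10
Picture frame (8x10) £12.18: general merchandise → 7.5% → £0.91
Soccer ball £29.01: athletic equipment → 8% → £2.32
Basketball £36.43: athletic equipment → 8% → £2.91
Bag of rice (5 lb) £11.58: grocery items → 0% → £0.00
Total tax = £160.66 + £100.45 + £1.60 + £5.10 + £0.91 + £2.32 + £2.91 = £273.95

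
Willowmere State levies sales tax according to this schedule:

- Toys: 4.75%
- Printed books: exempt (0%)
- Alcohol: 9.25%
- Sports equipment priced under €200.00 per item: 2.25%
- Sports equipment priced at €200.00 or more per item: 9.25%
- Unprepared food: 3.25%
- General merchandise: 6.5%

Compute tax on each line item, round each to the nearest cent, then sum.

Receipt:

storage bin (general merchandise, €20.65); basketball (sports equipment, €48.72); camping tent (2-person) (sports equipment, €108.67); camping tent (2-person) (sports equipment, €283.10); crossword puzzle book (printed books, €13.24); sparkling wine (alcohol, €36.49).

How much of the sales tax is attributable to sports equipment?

€29.74

Basketball €48.72: sports equipment, under €200.00 → 2.25% → €1.10
Camping tent (2-person) €108.67: sports equipment, under €200.00 → 2.25% → €2.45
Camping tent (2-person) €283.10: sports equipment, €200.00 or more → 9.25% → €26.19
Tax on sports equipment = €1.10 + €2.45 + €26.19 = €29.74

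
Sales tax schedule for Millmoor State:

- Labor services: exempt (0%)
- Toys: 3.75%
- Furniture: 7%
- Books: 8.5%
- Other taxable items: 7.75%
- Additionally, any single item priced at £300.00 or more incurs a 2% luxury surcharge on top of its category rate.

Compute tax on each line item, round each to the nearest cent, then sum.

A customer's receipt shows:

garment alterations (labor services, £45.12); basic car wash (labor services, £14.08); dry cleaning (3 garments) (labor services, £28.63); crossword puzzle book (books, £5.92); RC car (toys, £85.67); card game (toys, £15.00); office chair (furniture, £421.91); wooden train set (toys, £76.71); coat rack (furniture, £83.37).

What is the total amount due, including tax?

Garment alterations £45.12: labor services → 0% → £0.00
Basic car wash £14.08: labor services → 0% → £0.00
Dry cleaning (3 garments) £28.63: labor services → 0% → £0.00
Crossword puzzle book £5.92: books → 8.5% → £0.50
RC car £85.67: toys → 3.75% → £3.21
Card game £15.00: toys → 3.75% → £0.56
Office chair £421.91: furniture → 7% + 2% surcharge = 9% → £37.97
Wooden train set £76.71: toys → 3.75% → £2.88
Coat rack £83.37: furniture → 7% → £5.84
Subtotal = £776.41; tax = £50.96; total due = £827.37

£827.37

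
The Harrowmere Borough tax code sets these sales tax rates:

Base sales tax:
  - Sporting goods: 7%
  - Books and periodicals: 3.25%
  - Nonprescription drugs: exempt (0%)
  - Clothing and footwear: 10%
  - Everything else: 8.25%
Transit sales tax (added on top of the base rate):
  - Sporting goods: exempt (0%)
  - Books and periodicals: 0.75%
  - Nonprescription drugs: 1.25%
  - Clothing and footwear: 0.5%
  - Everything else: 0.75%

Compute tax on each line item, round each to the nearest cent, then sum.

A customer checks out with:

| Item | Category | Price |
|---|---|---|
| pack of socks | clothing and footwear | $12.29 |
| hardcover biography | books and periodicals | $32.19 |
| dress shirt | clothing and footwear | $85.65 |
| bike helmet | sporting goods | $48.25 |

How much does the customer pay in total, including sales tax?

$193.33

Pack of socks $12.29: clothing and footwear → 10% + 0.5% transit = 10.5% → $1.29
Hardcover biography $32.19: books and periodicals → 3.25% + 0.75% transit = 4% → $1.29
Dress shirt $85.65: clothing and footwear → 10% + 0.5% transit = 10.5% → $8.99
Bike helmet $48.25: sporting goods → 7% + 0% transit = 7% → $3.38
Subtotal = $178.38; tax = $14.95; total due = $193.33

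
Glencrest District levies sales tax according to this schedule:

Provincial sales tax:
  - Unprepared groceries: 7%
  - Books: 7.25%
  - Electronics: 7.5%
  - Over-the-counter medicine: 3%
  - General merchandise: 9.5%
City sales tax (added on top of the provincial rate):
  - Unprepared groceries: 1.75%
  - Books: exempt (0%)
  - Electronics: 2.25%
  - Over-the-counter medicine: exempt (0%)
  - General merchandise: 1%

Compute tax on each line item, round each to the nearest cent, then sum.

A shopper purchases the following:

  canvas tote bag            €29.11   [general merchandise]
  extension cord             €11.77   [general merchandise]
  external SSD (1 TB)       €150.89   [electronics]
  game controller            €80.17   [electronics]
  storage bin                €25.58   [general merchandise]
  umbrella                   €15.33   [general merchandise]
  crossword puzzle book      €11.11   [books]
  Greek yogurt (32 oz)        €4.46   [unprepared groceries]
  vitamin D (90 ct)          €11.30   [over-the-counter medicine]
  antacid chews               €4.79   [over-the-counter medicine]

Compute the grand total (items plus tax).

Canvas tote bag €29.11: general merchandise → 9.5% + 1% city = 10.5% → €3.06
Extension cord €11.77: general merchandise → 9.5% + 1% city = 10.5% → €1.24
External SSD (1 TB) €150.89: electronics → 7.5% + 2.25% city = 9.75% → €14.71
Game controller €80.17: electronics → 7.5% + 2.25% city = 9.75% → €7.82
Storage bin €25.58: general merchandise → 9.5% + 1% city = 10.5% → €2.69
Umbrella €15.33: general merchandise → 9.5% + 1% city = 10.5% → €1.61
Crossword puzzle book €11.11: books → 7.25% + 0% city = 7.25% → €0.81
Greek yogurt (32 oz) €4.46: unprepared groceries → 7% + 1.75% city = 8.75% → €0.39
Vitamin D (90 ct) €11.30: over-the-counter medicine → 3% + 0% city = 3% → €0.34
Antacid chews €4.79: over-the-counter medicine → 3% + 0% city = 3% → €0.14
Subtotal = €344.51; tax = €32.81; total due = €377.32

€377.32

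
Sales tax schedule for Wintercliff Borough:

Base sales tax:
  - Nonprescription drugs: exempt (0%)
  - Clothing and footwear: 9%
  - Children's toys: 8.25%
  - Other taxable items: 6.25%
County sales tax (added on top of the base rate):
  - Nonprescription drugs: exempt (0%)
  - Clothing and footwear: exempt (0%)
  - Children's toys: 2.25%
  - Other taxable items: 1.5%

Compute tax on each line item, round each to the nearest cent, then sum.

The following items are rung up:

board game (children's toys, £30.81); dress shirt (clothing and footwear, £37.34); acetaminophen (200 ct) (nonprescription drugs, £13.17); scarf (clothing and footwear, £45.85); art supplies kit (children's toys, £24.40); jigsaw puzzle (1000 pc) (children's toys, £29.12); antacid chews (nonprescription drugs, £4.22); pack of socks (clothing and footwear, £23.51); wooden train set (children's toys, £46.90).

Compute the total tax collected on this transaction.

£23.39

Board game £30.81: children's toys → 8.25% + 2.25% county = 10.5% → £3.24
Dress shirt £37.34: clothing and footwear → 9% + 0% county = 9% → £3.36
Acetaminophen (200 ct) £13.17: nonprescription drugs → 0% + 0% county = 0% → £0.00
Scarf £45.85: clothing and footwear → 9% + 0% county = 9% → £4.13
Art supplies kit £24.40: children's toys → 8.25% + 2.25% county = 10.5% → £2.56
Jigsaw puzzle (1000 pc) £29.12: children's toys → 8.25% + 2.25% county = 10.5% → £3.06
Antacid chews £4.22: nonprescription drugs → 0% + 0% county = 0% → £0.00
Pack of socks £23.51: clothing and footwear → 9% + 0% county = 9% → £2.12
Wooden train set £46.90: children's toys → 8.25% + 2.25% county = 10.5% → £4.92
Total tax = £3.24 + £3.36 + £4.13 + £2.56 + £3.06 + £2.12 + £4.92 = £23.39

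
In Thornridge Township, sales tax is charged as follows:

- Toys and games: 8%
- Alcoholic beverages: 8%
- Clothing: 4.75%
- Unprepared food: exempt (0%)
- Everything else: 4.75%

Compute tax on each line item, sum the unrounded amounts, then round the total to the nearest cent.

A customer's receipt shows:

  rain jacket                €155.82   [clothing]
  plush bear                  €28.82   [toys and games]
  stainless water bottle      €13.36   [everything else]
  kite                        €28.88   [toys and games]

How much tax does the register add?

Rain jacket €155.82: clothing → 4.75% → €7.40145
Plush bear €28.82: toys and games → 8% → €2.3056
Stainless water bottle €13.36: everything else → 4.75% → €0.6346
Kite €28.88: toys and games → 8% → €2.3104
Unrounded tax sum = €12.65205 → €12.65

€12.65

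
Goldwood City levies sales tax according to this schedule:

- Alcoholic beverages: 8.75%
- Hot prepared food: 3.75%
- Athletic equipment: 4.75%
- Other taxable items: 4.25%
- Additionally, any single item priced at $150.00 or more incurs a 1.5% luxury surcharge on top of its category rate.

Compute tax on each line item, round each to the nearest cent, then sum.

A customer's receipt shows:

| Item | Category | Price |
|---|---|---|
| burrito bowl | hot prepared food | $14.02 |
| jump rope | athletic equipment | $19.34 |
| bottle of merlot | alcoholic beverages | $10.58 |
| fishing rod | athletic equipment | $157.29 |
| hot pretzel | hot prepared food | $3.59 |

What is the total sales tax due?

Burrito bowl $14.02: hot prepared food → 3.75% → $0.53
Jump rope $19.34: athletic equipment → 4.75% → $0.92
Bottle of merlot $10.58: alcoholic beverages → 8.75% → $0.93
Fishing rod $157.29: athletic equipment → 4.75% + 1.5% surcharge = 6.25% → $9.83
Hot pretzel $3.59: hot prepared food → 3.75% → $0.13
Total tax = $0.53 + $0.92 + $0.93 + $9.83 + $0.13 = $12.34

$12.34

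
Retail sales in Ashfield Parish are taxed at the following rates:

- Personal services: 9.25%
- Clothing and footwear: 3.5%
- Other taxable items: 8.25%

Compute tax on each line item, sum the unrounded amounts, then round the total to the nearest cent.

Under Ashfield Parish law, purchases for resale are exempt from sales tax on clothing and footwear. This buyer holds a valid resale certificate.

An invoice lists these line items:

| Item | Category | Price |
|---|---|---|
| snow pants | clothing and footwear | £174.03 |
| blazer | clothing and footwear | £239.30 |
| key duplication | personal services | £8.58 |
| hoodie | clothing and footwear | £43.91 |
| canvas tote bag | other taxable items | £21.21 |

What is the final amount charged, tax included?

Snow pants £174.03: clothing and footwear, buyer-exempt → 0% → £0.00
Blazer £239.30: clothing and footwear, buyer-exempt → 0% → £0.00
Key duplication £8.58: personal services → 9.25% → £0.79365
Hoodie £43.91: clothing and footwear, buyer-exempt → 0% → £0.00
Canvas tote bag £21.21: other taxable items → 8.25% → £1.749825
Subtotal = £487.03; unrounded tax = £2.543475 → £2.54; total due = £489.57

£489.57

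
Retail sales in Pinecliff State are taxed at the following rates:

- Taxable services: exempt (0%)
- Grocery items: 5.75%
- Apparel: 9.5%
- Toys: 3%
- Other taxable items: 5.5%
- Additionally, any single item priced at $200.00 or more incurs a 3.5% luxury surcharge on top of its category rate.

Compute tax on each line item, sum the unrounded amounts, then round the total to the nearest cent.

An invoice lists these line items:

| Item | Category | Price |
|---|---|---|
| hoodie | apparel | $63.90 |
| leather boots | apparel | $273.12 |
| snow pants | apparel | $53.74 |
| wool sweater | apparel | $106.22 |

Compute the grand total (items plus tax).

$553.75

Hoodie $63.90: apparel → 9.5% → $6.0705
Leather boots $273.12: apparel → 9.5% + 3.5% surcharge = 13% → $35.5056
Snow pants $53.74: apparel → 9.5% → $5.1053
Wool sweater $106.22: apparel → 9.5% → $10.0909
Subtotal = $496.98; unrounded tax = $56.7723 → $56.77; total due = $553.75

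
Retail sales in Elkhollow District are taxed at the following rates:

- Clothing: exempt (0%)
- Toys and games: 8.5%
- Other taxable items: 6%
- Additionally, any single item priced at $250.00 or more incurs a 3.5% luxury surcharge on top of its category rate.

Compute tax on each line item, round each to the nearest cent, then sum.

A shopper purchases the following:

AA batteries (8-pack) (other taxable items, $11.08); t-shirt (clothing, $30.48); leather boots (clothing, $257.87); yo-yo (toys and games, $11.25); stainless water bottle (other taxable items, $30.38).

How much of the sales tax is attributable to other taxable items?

$2.48

AA batteries (8-pack) $11.08: other taxable items → 6% → $0.66
Stainless water bottle $30.38: other taxable items → 6% → $1.82
Tax on other taxable items = $0.66 + $1.82 = $2.48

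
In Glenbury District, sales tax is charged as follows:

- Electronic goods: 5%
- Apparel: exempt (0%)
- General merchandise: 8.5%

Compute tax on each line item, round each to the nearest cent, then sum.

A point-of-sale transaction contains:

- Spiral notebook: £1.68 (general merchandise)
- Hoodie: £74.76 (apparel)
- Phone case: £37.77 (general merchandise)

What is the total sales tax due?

£3.35

Spiral notebook £1.68: general merchandise → 8.5% → £0.14
Hoodie £74.76: apparel → 0% → £0.00
Phone case £37.77: general merchandise → 8.5% → £3.21
Total tax = £0.14 + £3.21 = £3.35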